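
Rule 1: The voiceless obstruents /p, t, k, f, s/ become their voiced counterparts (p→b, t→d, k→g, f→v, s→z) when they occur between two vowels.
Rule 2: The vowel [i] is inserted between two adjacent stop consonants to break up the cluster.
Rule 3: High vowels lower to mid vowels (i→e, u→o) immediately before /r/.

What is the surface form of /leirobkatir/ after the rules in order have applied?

leerobikader

Rule 1 (intervocalic voicing): /t/ is a voiceless obstruent between vowels /a/ and /i/, so it voices to [d]. /leirobkatir/ → leirobkadir.
Rule 2 (stop-cluster i-epenthesis): /b/ and /k/ form a stop–stop cluster, so [i] is inserted between them. /leirobkadir/ → leirobikadir.
Rule 3 (pre-rhotic lowering): /i/ is a high vowel immediately before /r/, so it lowers to [e]. /i/ is a high vowel immediately before /r/, so it lowers to [e]. /leirobikadir/ → leerobikader.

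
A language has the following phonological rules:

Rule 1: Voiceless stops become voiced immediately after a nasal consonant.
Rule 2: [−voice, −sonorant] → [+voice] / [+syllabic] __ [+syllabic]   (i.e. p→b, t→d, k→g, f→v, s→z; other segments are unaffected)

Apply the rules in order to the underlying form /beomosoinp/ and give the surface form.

beomozoinb

Rule 1 (post-nasal voicing): /p/ is a voiceless stop immediately after the nasal /n/, so it voices to [b]. /beomosoinp/ → beomosoinb.
Rule 2 (intervocalic voicing): /s/ is a voiceless obstruent between vowels /o/ and /o/, so it voices to [z]. /beomosoinb/ → beomozoinb.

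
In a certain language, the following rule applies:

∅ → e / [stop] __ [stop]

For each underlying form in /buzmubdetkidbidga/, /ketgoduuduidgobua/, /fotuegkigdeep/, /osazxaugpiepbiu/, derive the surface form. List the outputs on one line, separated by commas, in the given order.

buzmubedetekidebidega, ketegoduuduidegobua, fotuegekigedeep, osazxaugepiepebiu

/buzmubdetkidbidga/: /b/ and /d/ form a stop–stop cluster, so [e] is inserted between them. /t/ and /k/ form a stop–stop cluster, so [e] is inserted between them. /d/ and /b/ form a stop–stop cluster, so [e] is inserted between them. /d/ and /g/ form a stop–stop cluster, so [e] is inserted between them. → [buzmubedetekidebidega].
/ketgoduuduidgobua/: /t/ and /g/ form a stop–stop cluster, so [e] is inserted between them. /d/ and /g/ form a stop–stop cluster, so [e] is inserted between them. → [ketegoduuduidegobua].
/fotuegkigdeep/: /g/ and /k/ form a stop–stop cluster, so [e] is inserted between them. /g/ and /d/ form a stop–stop cluster, so [e] is inserted between them. → [fotuegekigedeep].
/osazxaugpiepbiu/: /g/ and /p/ form a stop–stop cluster, so [e] is inserted between them. /p/ and /b/ form a stop–stop cluster, so [e] is inserted between them. → [osazxaugepiepebiu].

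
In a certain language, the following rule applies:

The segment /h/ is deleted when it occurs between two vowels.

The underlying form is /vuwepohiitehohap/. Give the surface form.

/h/ occurs between vowels /o/ and /i/, so it deletes.
/h/ occurs between vowels /e/ and /o/, so it deletes.
/h/ occurs between vowels /o/ and /a/, so it deletes.
Surface form: [vuwepoiiteoap].

vuwepoiiteoap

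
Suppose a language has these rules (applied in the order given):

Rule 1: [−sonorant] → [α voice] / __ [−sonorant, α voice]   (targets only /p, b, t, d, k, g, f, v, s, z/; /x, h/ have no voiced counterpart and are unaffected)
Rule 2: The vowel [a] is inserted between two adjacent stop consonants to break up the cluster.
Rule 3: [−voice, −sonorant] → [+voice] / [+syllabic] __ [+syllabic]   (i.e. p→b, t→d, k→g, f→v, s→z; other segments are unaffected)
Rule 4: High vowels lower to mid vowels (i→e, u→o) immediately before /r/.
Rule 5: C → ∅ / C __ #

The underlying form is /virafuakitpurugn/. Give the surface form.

Rule 1 (regressive voicing assimilation): no segment meets the environment; /virafuakitpurugn/ is unchanged.
Rule 2 (stop-cluster a-epenthesis): /t/ and /p/ form a stop–stop cluster, so [a] is inserted between them. /virafuakitpurugn/ → virafuakitapurugn.
Rule 3 (intervocalic voicing): /f/ is a voiceless obstruent between vowels /a/ and /u/, so it voices to [v]. /k/ is a voiceless obstruent between vowels /a/ and /i/, so it voices to [g]. /t/ is a voiceless obstruent between vowels /i/ and /a/, so it voices to [d]. /p/ is a voiceless obstruent between vowels /a/ and /u/, so it voices to [b]. /virafuakitapurugn/ → viravuagidaburugn.
Rule 4 (pre-rhotic lowering): /i/ is a high vowel immediately before /r/, so it lowers to [e]. /u/ is a high vowel immediately before /r/, so it lowers to [o]. /viravuagidaburugn/ → veravuagidaborugn.
Rule 5 (final cluster simplification): /n/ is the second consonant of a word-final cluster /gn/, so it deletes. /veravuagidaborugn/ → veravuagidaborug.

veravuagidaborug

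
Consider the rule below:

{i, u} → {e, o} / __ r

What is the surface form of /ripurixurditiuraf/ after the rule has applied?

riporixorditioraf

/u/ is a high vowel immediately before /r/, so it lowers to [o].
/u/ is a high vowel immediately before /r/, so it lowers to [o].
/u/ is a high vowel immediately before /r/, so it lowers to [o].
Surface form: [riporixorditioraf].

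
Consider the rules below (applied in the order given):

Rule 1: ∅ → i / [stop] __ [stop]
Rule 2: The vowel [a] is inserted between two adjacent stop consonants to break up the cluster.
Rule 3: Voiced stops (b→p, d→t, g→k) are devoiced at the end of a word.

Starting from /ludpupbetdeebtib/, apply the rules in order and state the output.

ludipupibetideebitip

Rule 1 (stop-cluster i-epenthesis): /d/ and /p/ form a stop–stop cluster, so [i] is inserted between them. /p/ and /b/ form a stop–stop cluster, so [i] is inserted between them. /t/ and /d/ form a stop–stop cluster, so [i] is inserted between them. /b/ and /t/ form a stop–stop cluster, so [i] is inserted between them. /ludpupbetdeebtib/ → ludipupibetideebitib.
Rule 2 (stop-cluster a-epenthesis): no segment meets the environment; /ludipupibetideebitib/ is unchanged.
Rule 3 (final devoicing): /b/ is a voiced stop in word-final position, so it devoices to [p]. /ludipupibetideebitib/ → ludipupibetideebitip.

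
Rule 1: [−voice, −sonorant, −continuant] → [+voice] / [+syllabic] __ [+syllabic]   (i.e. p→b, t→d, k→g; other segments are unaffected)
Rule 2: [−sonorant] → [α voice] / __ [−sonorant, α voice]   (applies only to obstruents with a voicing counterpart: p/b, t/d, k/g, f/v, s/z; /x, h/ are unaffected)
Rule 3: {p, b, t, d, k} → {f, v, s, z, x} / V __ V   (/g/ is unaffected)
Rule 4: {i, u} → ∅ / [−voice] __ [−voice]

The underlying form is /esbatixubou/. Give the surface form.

ezbazixuvou

Rule 1 (intervocalic voicing): /t/ is a voiceless stop between vowels /a/ and /i/, so it voices to [d]. /esbatixubou/ → esbadixubou.
Rule 2 (regressive voicing assimilation): /s/ precedes the voiced obstruent /b/, so it voices to [z] by assimilation. /esbadixubou/ → ezbadixubou.
Rule 3 (intervocalic spirantization): /d/ is a stop between vowels /a/ and /i/, so it spirantizes to the fricative [z]. /b/ is a stop between vowels /u/ and /o/, so it spirantizes to the fricative [v]. /ezbadixubou/ → ezbazixuvou.
Rule 4 (high vowel syncope): no segment meets the environment; /ezbazixuvou/ is unchanged.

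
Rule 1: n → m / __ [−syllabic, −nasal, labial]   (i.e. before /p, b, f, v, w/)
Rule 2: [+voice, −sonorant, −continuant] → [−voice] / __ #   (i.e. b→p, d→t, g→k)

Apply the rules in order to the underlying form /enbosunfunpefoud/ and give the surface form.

Rule 1 (nasal place assimilation): /n/ precedes the labial consonant /b/, so it assimilates in place to [m]. /n/ precedes the labial consonant /f/, so it assimilates in place to [m]. /n/ precedes the labial consonant /p/, so it assimilates in place to [m]. /enbosunfunpefoud/ → embosumfumpefoud.
Rule 2 (final devoicing): /d/ is a voiced stop in word-final position, so it devoices to [t]. /embosumfumpefoud/ → embosumfumpefout.

embosumfumpefout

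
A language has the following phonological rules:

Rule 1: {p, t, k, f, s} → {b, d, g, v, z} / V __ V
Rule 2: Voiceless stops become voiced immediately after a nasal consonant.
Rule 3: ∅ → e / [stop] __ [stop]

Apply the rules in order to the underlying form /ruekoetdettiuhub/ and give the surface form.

ruegoetedetetiuhub

Rule 1 (intervocalic voicing): /k/ is a voiceless obstruent between vowels /e/ and /o/, so it voices to [g]. /ruekoetdettiuhub/ → ruegoetdettiuhub.
Rule 2 (post-nasal voicing): no segment meets the environment; /ruegoetdettiuhub/ is unchanged.
Rule 3 (stop-cluster e-epenthesis): /t/ and /d/ form a stop–stop cluster, so [e] is inserted between them. /t/ and /t/ form a stop–stop cluster, so [e] is inserted between them. /ruegoetdettiuhub/ → ruegoetedetetiuhub.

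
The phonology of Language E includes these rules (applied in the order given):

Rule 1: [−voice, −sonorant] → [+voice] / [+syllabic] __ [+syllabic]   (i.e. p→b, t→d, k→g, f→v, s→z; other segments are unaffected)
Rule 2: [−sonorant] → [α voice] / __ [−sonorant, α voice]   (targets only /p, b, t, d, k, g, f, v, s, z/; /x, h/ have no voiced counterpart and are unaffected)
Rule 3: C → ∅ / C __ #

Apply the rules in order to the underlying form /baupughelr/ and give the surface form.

baubukhel

Rule 1 (intervocalic voicing): /p/ is a voiceless obstruent between vowels /u/ and /u/, so it voices to [b]. /baupughelr/ → baubughelr.
Rule 2 (regressive voicing assimilation): /g/ precedes the voiceless obstruent /h/, so it devoices to [k] by assimilation. /baubughelr/ → baubukhelr.
Rule 3 (final cluster simplification): /r/ is the second consonant of a word-final cluster /lr/, so it deletes. /baubukhelr/ → baubukhel.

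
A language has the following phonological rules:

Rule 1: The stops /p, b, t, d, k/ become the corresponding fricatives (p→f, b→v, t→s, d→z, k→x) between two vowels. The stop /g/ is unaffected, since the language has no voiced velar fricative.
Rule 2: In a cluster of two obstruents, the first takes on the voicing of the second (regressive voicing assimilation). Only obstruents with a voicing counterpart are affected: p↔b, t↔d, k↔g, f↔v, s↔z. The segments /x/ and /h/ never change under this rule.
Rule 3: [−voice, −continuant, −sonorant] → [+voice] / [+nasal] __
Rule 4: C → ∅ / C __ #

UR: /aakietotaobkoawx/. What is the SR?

Rule 1 (intervocalic spirantization): /k/ is a stop between vowels /a/ and /i/, so it spirantizes to the fricative [x]. /t/ is a stop between vowels /e/ and /o/, so it spirantizes to the fricative [s]. /t/ is a stop between vowels /o/ and /a/, so it spirantizes to the fricative [s]. /aakietotaobkoawx/ → aaxiesosaobkoawx.
Rule 2 (regressive voicing assimilation): /b/ precedes the voiceless obstruent /k/, so it devoices to [p] by assimilation. /aaxiesosaobkoawx/ → aaxiesosaopkoawx.
Rule 3 (post-nasal voicing): no segment meets the environment; /aaxiesosaopkoawx/ is unchanged.
Rule 4 (final cluster simplification): /x/ is the second consonant of a word-final cluster /wx/, so it deletes. /aaxiesosaopkoawx/ → aaxiesosaopkoaw.

aaxiesosaopkoaw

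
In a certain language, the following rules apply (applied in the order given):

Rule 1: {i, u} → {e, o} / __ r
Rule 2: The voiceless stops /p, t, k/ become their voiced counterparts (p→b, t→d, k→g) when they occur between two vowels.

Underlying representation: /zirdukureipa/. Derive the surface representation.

Rule 1 (pre-rhotic lowering): /i/ is a high vowel immediately before /r/, so it lowers to [e]. /u/ is a high vowel immediately before /r/, so it lowers to [o]. /zirdukureipa/ → zerdukoreipa.
Rule 2 (intervocalic voicing): /k/ is a voiceless stop between vowels /u/ and /o/, so it voices to [g]. /p/ is a voiceless stop between vowels /i/ and /a/, so it voices to [b]. /zerdukoreipa/ → zerdugoreiba.

zerdugoreiba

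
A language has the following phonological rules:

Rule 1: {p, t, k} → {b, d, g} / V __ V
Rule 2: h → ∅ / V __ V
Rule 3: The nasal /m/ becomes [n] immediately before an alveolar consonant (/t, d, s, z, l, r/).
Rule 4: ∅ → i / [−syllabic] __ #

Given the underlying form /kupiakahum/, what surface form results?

kubiagaumi

Rule 1 (intervocalic voicing): /p/ is a voiceless stop between vowels /u/ and /i/, so it voices to [b]. /k/ is a voiceless stop between vowels /a/ and /a/, so it voices to [g]. /kupiakahum/ → kubiagahum.
Rule 2 (intervocalic h-deletion): /h/ occurs between vowels /a/ and /u/, so it deletes. /kubiagahum/ → kubiagaum.
Rule 3 (nasal place assimilation): no segment meets the environment; /kubiagaum/ is unchanged.
Rule 4 (final i-epenthesis): the form ends in the consonant /m/, so [i] is inserted word-finally. /kubiagaum/ → kubiagaumi.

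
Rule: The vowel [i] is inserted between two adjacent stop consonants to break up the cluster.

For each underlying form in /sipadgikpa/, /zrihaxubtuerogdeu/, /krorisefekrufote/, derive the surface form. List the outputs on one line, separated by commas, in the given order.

/sipadgikpa/: /d/ and /g/ form a stop–stop cluster, so [i] is inserted between them. /k/ and /p/ form a stop–stop cluster, so [i] is inserted between them. → [sipadigikipa].
/zrihaxubtuerogdeu/: /b/ and /t/ form a stop–stop cluster, so [i] is inserted between them. /g/ and /d/ form a stop–stop cluster, so [i] is inserted between them. → [zrihaxubituerogideu].
/krorisefekrufote/: the rule's environment is not met; surfaces unchanged as [krorisefekrufote].

sipadigikipa, zrihaxubituerogideu, krorisefekrufote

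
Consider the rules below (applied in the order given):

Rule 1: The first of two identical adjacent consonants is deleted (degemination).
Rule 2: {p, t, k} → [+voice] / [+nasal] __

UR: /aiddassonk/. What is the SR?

aidasong

Rule 1 (degemination): /dd/ is a geminate; the first /d/ deletes. /ss/ is a geminate; the first /s/ deletes. /aiddassonk/ → aidasonk.
Rule 2 (post-nasal voicing): /k/ is a voiceless stop immediately after the nasal /n/, so it voices to [g]. /aidasonk/ → aidasong.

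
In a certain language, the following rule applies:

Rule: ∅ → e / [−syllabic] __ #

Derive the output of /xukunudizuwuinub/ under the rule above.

xukunudizuwuinube

the form ends in the consonant /b/, so [e] is inserted word-finally.
Surface form: [xukunudizuwuinube].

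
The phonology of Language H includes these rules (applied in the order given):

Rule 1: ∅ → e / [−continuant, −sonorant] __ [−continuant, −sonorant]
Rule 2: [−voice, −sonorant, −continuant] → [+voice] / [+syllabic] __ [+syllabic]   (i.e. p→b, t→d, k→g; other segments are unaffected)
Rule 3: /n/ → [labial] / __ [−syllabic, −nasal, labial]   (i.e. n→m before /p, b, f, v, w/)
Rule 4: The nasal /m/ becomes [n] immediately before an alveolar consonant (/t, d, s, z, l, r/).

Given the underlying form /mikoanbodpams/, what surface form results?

migoambodebans

Rule 1 (stop-cluster e-epenthesis): /d/ and /p/ form a stop–stop cluster, so [e] is inserted between them. /mikoanbodpams/ → mikoanbodepams.
Rule 2 (intervocalic voicing): /k/ is a voiceless stop between vowels /i/ and /o/, so it voices to [g]. /p/ is a voiceless stop between vowels /e/ and /a/, so it voices to [b]. /mikoanbodepams/ → migoanbodebams.
Rule 3 (nasal place assimilation): /n/ precedes the labial consonant /b/, so it assimilates in place to [m]. /migoanbodebams/ → migoambodebams.
Rule 4 (nasal place assimilation): /m/ precedes the alveolar consonant /s/, so it assimilates in place to [n]. /migoambodebams/ → migoambodebans.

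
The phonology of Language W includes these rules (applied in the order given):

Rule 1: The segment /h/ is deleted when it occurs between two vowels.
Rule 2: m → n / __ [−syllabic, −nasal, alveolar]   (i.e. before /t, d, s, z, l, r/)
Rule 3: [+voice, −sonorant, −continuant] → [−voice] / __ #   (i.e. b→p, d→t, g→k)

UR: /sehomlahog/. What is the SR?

seonlaok

Rule 1 (intervocalic h-deletion): /h/ occurs between vowels /e/ and /o/, so it deletes. /h/ occurs between vowels /a/ and /o/, so it deletes. /sehomlahog/ → seomlaog.
Rule 2 (nasal place assimilation): /m/ precedes the alveolar consonant /l/, so it assimilates in place to [n]. /seomlaog/ → seonlaog.
Rule 3 (final devoicing): /g/ is a voiced stop in word-final position, so it devoices to [k]. /seonlaog/ → seonlaok.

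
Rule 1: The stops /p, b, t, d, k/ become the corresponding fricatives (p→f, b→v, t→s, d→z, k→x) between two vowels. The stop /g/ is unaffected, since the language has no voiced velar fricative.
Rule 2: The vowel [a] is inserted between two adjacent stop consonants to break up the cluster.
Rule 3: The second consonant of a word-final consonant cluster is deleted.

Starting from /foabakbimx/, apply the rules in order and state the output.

Rule 1 (intervocalic spirantization): /b/ is a stop between vowels /a/ and /a/, so it spirantizes to the fricative [v]. /foabakbimx/ → foavakbimx.
Rule 2 (stop-cluster a-epenthesis): /k/ and /b/ form a stop–stop cluster, so [a] is inserted between them. /foavakbimx/ → foavakabimx.
Rule 3 (final cluster simplification): /x/ is the second consonant of a word-final cluster /mx/, so it deletes. /foavakabimx/ → foavakabim.

foavakabim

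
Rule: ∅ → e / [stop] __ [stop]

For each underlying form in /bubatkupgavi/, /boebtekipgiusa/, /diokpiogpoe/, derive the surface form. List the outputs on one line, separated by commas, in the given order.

/bubatkupgavi/: /t/ and /k/ form a stop–stop cluster, so [e] is inserted between them. /p/ and /g/ form a stop–stop cluster, so [e] is inserted between them. → [bubatekupegavi].
/boebtekipgiusa/: /b/ and /t/ form a stop–stop cluster, so [e] is inserted between them. /p/ and /g/ form a stop–stop cluster, so [e] is inserted between them. → [boebetekipegiusa].
/diokpiogpoe/: /k/ and /p/ form a stop–stop cluster, so [e] is inserted between them. /g/ and /p/ form a stop–stop cluster, so [e] is inserted between them. → [diokepiogepoe].

bubatekupegavi, boebetekipegiusa, diokepiogepoe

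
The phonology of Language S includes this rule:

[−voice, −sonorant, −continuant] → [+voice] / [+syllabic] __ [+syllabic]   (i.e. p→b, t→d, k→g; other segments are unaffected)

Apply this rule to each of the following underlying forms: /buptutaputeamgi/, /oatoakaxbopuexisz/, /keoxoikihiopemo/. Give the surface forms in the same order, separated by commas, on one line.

/buptutaputeamgi/: /t/ is a voiceless stop between vowels /u/ and /a/, so it voices to [d]. /p/ is a voiceless stop between vowels /a/ and /u/, so it voices to [b]. /t/ is a voiceless stop between vowels /u/ and /e/, so it voices to [d]. → [buptudabudeamgi].
/oatoakaxbopuexisz/: /t/ is a voiceless stop between vowels /a/ and /o/, so it voices to [d]. /k/ is a voiceless stop between vowels /a/ and /a/, so it voices to [g]. /p/ is a voiceless stop between vowels /o/ and /u/, so it voices to [b]. → [oadoagaxbobuexisz].
/keoxoikihiopemo/: /k/ is a voiceless stop between vowels /i/ and /i/, so it voices to [g]. /p/ is a voiceless stop between vowels /o/ and /e/, so it voices to [b]. → [keoxoigihiobemo].

buptudabudeamgi, oadoagaxbobuexisz, keoxoigihiobemo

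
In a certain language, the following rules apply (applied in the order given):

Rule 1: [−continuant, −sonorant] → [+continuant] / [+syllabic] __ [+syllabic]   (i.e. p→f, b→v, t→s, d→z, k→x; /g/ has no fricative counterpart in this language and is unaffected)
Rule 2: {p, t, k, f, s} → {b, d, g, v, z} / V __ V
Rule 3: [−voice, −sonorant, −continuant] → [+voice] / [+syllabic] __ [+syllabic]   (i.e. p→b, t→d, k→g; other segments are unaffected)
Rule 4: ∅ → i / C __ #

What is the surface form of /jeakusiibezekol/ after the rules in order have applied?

Rule 1 (intervocalic spirantization): /k/ is a stop between vowels /a/ and /u/, so it spirantizes to the fricative [x]. /b/ is a stop between vowels /i/ and /e/, so it spirantizes to the fricative [v]. /k/ is a stop between vowels /e/ and /o/, so it spirantizes to the fricative [x]. /jeakusiibezekol/ → jeaxusiivezexol.
Rule 2 (intervocalic voicing): /s/ is a voiceless obstruent between vowels /u/ and /i/, so it voices to [z]. /jeaxusiivezexol/ → jeaxuziivezexol.
Rule 3 (intervocalic voicing): no segment meets the environment; /jeaxuziivezexol/ is unchanged.
Rule 4 (final i-epenthesis): the form ends in the consonant /l/, so [i] is inserted word-finally. /jeaxuziivezexol/ → jeaxuziivezexoli.

jeaxuziivezexoli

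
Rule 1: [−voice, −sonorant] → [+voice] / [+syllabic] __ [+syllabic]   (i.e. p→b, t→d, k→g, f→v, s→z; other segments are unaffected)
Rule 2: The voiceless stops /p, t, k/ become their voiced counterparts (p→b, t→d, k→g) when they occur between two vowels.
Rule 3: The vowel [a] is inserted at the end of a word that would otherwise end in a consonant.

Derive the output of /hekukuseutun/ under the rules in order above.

heguguzeuduna

Rule 1 (intervocalic voicing): /k/ is a voiceless obstruent between vowels /e/ and /u/, so it voices to [g]. /k/ is a voiceless obstruent between vowels /u/ and /u/, so it voices to [g]. /s/ is a voiceless obstruent between vowels /u/ and /e/, so it voices to [z]. /t/ is a voiceless obstruent between vowels /u/ and /u/, so it voices to [d]. /hekukuseutun/ → heguguzeudun.
Rule 2 (intervocalic voicing): no segment meets the environment; /heguguzeudun/ is unchanged.
Rule 3 (final a-epenthesis): the form ends in the consonant /n/, so [a] is inserted word-finally. /heguguzeudun/ → heguguzeuduna.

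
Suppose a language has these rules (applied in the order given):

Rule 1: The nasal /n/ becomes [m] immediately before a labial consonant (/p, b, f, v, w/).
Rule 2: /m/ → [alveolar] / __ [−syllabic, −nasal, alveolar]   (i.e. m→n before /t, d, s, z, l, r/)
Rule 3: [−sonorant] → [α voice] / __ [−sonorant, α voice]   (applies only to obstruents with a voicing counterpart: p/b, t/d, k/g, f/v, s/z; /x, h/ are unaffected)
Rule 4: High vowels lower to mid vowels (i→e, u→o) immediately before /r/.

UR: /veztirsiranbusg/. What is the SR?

Rule 1 (nasal place assimilation): /n/ precedes the labial consonant /b/, so it assimilates in place to [m]. /veztirsiranbusg/ → veztirsirambusg.
Rule 2 (nasal place assimilation): no segment meets the environment; /veztirsirambusg/ is unchanged.
Rule 3 (regressive voicing assimilation): /z/ precedes the voiceless obstruent /t/, so it devoices to [s] by assimilation. /s/ precedes the voiced obstruent /g/, so it voices to [z] by assimilation. /veztirsirambusg/ → vestirsirambuzg.
Rule 4 (pre-rhotic lowering): /i/ is a high vowel immediately before /r/, so it lowers to [e]. /i/ is a high vowel immediately before /r/, so it lowers to [e]. /vestirsirambuzg/ → vesterserambuzg.

vesterserambuzg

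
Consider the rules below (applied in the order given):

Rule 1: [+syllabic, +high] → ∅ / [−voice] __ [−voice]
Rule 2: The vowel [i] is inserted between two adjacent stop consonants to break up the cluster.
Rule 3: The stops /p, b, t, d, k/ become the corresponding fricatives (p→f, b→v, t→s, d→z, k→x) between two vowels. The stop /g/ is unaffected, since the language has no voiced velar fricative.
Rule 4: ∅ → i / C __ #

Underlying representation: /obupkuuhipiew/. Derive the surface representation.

Rule 1 (high vowel syncope): /i/ is a high vowel flanked by voiceless consonants /h/ and /p/, so it deletes. /obupkuuhipiew/ → obupkuuhpiew.
Rule 2 (stop-cluster i-epenthesis): /p/ and /k/ form a stop–stop cluster, so [i] is inserted between them. /obupkuuhpiew/ → obupikuuhpiew.
Rule 3 (intervocalic spirantization): /b/ is a stop between vowels /o/ and /u/, so it spirantizes to the fricative [v]. /p/ is a stop between vowels /u/ and /i/, so it spirantizes to the fricative [f]. /k/ is a stop between vowels /i/ and /u/, so it spirantizes to the fricative [x]. /obupikuuhpiew/ → ovufixuuhpiew.
Rule 4 (final i-epenthesis): the form ends in the consonant /w/, so [i] is inserted word-finally. /ovufixuuhpiew/ → ovufixuuhpiewi.

ovufixuuhpiewi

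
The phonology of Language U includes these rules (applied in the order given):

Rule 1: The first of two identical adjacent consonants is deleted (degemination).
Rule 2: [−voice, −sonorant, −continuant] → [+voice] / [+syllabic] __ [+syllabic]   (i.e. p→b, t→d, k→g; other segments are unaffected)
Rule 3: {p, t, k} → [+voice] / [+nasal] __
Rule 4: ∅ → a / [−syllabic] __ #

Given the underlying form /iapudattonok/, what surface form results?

Rule 1 (degemination): /tt/ is a geminate; the first /t/ deletes. /iapudattonok/ → iapudatonok.
Rule 2 (intervocalic voicing): /p/ is a voiceless stop between vowels /a/ and /u/, so it voices to [b]. /t/ is a voiceless stop between vowels /a/ and /o/, so it voices to [d]. /iapudatonok/ → iabudadonok.
Rule 3 (post-nasal voicing): no segment meets the environment; /iabudadonok/ is unchanged.
Rule 4 (final a-epenthesis): the form ends in the consonant /k/, so [a] is inserted word-finally. /iabudadonok/ → iabudadonoka.

iabudadonoka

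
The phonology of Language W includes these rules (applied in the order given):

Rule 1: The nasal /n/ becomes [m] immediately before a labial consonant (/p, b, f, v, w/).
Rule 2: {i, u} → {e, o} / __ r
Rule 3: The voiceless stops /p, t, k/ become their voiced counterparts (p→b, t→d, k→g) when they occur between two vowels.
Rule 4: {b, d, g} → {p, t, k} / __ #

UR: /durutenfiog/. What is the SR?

Rule 1 (nasal place assimilation): /n/ precedes the labial consonant /f/, so it assimilates in place to [m]. /durutenfiog/ → durutemfiog.
Rule 2 (pre-rhotic lowering): /u/ is a high vowel immediately before /r/, so it lowers to [o]. /durutemfiog/ → dorutemfiog.
Rule 3 (intervocalic voicing): /t/ is a voiceless stop between vowels /u/ and /e/, so it voices to [d]. /dorutemfiog/ → dorudemfiog.
Rule 4 (final devoicing): /g/ is a voiced stop in word-final position, so it devoices to [k]. /dorudemfiog/ → dorudemfiok.

dorudemfiok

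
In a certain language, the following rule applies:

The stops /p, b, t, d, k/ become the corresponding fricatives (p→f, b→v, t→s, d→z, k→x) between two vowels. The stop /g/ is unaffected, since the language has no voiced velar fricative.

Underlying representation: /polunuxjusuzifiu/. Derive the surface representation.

polunuxjusuzifiu

No segment of /polunuxjusuzifiu/ meets the structural description of the rule, so the form surfaces unchanged.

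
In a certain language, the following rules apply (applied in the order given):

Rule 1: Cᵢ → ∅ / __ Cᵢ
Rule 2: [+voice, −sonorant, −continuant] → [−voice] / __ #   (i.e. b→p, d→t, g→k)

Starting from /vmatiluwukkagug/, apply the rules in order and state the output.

Rule 1 (degemination): /kk/ is a geminate; the first /k/ deletes. /vmatiluwukkagug/ → vmatiluwukagug.
Rule 2 (final devoicing): /g/ is a voiced stop in word-final position, so it devoices to [k]. /vmatiluwukagug/ → vmatiluwukaguk.

vmatiluwukaguk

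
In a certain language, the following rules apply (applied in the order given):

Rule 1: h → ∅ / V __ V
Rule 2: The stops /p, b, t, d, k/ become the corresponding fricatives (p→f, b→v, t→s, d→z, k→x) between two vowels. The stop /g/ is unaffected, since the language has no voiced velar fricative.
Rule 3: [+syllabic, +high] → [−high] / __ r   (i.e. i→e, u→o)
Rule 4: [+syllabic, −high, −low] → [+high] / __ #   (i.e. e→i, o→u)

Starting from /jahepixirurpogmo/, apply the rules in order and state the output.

Rule 1 (intervocalic h-deletion): /h/ occurs between vowels /a/ and /e/, so it deletes. /jahepixirurpogmo/ → jaepixirurpogmo.
Rule 2 (intervocalic spirantization): /p/ is a stop between vowels /e/ and /i/, so it spirantizes to the fricative [f]. /jaepixirurpogmo/ → jaefixirurpogmo.
Rule 3 (pre-rhotic lowering): /i/ is a high vowel immediately before /r/, so it lowers to [e]. /u/ is a high vowel immediately before /r/, so it lowers to [o]. /jaefixirurpogmo/ → jaefixerorpogmo.
Rule 4 (final vowel raising): /o/ is a mid vowel in word-final position, so it raises to [u]. /jaefixerorpogmo/ → jaefixerorpogmu.

jaefixerorpogmu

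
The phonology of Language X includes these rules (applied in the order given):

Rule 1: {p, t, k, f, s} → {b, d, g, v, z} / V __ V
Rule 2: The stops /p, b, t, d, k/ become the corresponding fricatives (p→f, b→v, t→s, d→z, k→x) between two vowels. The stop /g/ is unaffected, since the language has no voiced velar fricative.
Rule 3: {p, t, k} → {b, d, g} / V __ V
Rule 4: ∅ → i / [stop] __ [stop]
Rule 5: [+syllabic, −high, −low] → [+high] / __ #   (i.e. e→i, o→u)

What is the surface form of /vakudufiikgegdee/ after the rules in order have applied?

vaguzuviikigegidei

Rule 1 (intervocalic voicing): /k/ is a voiceless obstruent between vowels /a/ and /u/, so it voices to [g]. /f/ is a voiceless obstruent between vowels /u/ and /i/, so it voices to [v]. /vakudufiikgegdee/ → vaguduviikgegdee.
Rule 2 (intervocalic spirantization): /d/ is a stop between vowels /u/ and /u/, so it spirantizes to the fricative [z]. /vaguduviikgegdee/ → vaguzuviikgegdee.
Rule 3 (intervocalic voicing): no segment meets the environment; /vaguzuviikgegdee/ is unchanged.
Rule 4 (stop-cluster i-epenthesis): /k/ and /g/ form a stop–stop cluster, so [i] is inserted between them. /g/ and /d/ form a stop–stop cluster, so [i] is inserted between them. /vaguzuviikgegdee/ → vaguzuviikigegidee.
Rule 5 (final vowel raising): /e/ is a mid vowel in word-final position, so it raises to [i]. /vaguzuviikigegidee/ → vaguzuviikigegidei.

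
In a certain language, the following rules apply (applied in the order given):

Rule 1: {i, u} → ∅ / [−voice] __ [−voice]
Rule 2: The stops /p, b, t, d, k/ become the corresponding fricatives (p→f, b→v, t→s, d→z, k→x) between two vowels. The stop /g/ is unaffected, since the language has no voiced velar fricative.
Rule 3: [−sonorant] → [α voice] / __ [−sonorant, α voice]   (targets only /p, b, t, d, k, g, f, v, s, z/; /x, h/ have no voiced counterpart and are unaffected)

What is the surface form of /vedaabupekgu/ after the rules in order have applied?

vezaavufeggu

Rule 1 (high vowel syncope): no segment meets the environment; /vedaabupekgu/ is unchanged.
Rule 2 (intervocalic spirantization): /d/ is a stop between vowels /e/ and /a/, so it spirantizes to the fricative [z]. /b/ is a stop between vowels /a/ and /u/, so it spirantizes to the fricative [v]. /p/ is a stop between vowels /u/ and /e/, so it spirantizes to the fricative [f]. /vedaabupekgu/ → vezaavufekgu.
Rule 3 (regressive voicing assimilation): /k/ precedes the voiced obstruent /g/, so it voices to [g] by assimilation. /vezaavufekgu/ → vezaavufeggu.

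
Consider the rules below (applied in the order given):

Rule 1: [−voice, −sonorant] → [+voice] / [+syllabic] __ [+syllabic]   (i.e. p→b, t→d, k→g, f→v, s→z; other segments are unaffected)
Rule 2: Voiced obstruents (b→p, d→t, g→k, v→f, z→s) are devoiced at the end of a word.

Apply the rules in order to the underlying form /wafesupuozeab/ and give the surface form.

Rule 1 (intervocalic voicing): /f/ is a voiceless obstruent between vowels /a/ and /e/, so it voices to [v]. /s/ is a voiceless obstruent between vowels /e/ and /u/, so it voices to [z]. /p/ is a voiceless obstruent between vowels /u/ and /u/, so it voices to [b]. /wafesupuozeab/ → wavezubuozeab.
Rule 2 (final devoicing): /b/ is a voiced obstruent in word-final position, so it devoices to [p]. /wavezubuozeab/ → wavezubuozeap.

wavezubuozeap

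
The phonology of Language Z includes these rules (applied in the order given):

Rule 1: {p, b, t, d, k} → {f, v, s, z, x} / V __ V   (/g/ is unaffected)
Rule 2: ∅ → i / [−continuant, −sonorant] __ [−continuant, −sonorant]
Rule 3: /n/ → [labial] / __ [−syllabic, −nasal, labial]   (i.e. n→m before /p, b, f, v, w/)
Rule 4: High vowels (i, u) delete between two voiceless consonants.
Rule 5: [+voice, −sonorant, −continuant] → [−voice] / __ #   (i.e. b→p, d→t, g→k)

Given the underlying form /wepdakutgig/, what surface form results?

Rule 1 (intervocalic spirantization): /k/ is a stop between vowels /a/ and /u/, so it spirantizes to the fricative [x]. /wepdakutgig/ → wepdaxutgig.
Rule 2 (stop-cluster i-epenthesis): /p/ and /d/ form a stop–stop cluster, so [i] is inserted between them. /t/ and /g/ form a stop–stop cluster, so [i] is inserted between them. /wepdaxutgig/ → wepidaxutigig.
Rule 3 (nasal place assimilation): no segment meets the environment; /wepidaxutigig/ is unchanged.
Rule 4 (high vowel syncope): /u/ is a high vowel flanked by voiceless consonants /x/ and /t/, so it deletes. /wepidaxutigig/ → wepidaxtigig.
Rule 5 (final devoicing): /g/ is a voiced stop in word-final position, so it devoices to [k]. /wepidaxtigig/ → wepidaxtigik.

wepidaxtigik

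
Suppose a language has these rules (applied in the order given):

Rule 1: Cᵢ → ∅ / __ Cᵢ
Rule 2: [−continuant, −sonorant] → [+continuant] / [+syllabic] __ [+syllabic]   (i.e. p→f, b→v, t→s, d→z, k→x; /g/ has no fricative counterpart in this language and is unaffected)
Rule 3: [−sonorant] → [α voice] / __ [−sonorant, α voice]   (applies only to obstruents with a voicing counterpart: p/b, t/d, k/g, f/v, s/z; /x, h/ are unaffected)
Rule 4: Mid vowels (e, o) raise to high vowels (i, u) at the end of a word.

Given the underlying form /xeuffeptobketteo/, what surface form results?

xeufeptopkeseu

Rule 1 (degemination): /ff/ is a geminate; the first /f/ deletes. /tt/ is a geminate; the first /t/ deletes. /xeuffeptobketteo/ → xeufeptobketeo.
Rule 2 (intervocalic spirantization): /t/ is a stop between vowels /e/ and /e/, so it spirantizes to the fricative [s]. /xeufeptobketeo/ → xeufeptobkeseo.
Rule 3 (regressive voicing assimilation): /b/ precedes the voiceless obstruent /k/, so it devoices to [p] by assimilation. /xeufeptobkeseo/ → xeufeptopkeseo.
Rule 4 (final vowel raising): /o/ is a mid vowel in word-final position, so it raises to [u]. /xeufeptopkeseo/ → xeufeptopkeseu.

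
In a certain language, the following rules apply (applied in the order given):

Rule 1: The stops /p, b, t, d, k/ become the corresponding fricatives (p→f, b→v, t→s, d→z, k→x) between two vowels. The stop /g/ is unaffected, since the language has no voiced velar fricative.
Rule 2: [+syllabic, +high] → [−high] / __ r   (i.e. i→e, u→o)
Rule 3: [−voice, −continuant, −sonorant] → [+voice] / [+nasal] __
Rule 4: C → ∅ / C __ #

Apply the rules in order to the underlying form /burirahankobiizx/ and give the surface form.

borerahangoviiz

Rule 1 (intervocalic spirantization): /b/ is a stop between vowels /o/ and /i/, so it spirantizes to the fricative [v]. /burirahankobiizx/ → burirahankoviizx.
Rule 2 (pre-rhotic lowering): /u/ is a high vowel immediately before /r/, so it lowers to [o]. /i/ is a high vowel immediately before /r/, so it lowers to [e]. /burirahankoviizx/ → borerahankoviizx.
Rule 3 (post-nasal voicing): /k/ is a voiceless stop immediately after the nasal /n/, so it voices to [g]. /borerahankoviizx/ → borerahangoviizx.
Rule 4 (final cluster simplification): /x/ is the second consonant of a word-final cluster /zx/, so it deletes. /borerahangoviizx/ → borerahangoviiz.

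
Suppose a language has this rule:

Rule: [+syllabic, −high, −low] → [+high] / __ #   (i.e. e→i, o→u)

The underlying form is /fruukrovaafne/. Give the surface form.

/e/ is a mid vowel in word-final position, so it raises to [i].
Surface form: [fruukrovaafni].

fruukrovaafni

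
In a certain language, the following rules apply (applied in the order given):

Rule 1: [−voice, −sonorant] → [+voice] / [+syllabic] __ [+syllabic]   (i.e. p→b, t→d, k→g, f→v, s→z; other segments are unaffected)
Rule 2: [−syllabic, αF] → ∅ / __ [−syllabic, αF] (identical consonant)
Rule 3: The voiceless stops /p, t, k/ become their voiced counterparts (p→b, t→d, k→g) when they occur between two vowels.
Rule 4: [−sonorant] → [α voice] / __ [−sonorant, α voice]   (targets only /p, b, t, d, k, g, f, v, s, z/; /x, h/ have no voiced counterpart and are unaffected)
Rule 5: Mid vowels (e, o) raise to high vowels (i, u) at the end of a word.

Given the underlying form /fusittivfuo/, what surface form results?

fuzidiffuu

Rule 1 (intervocalic voicing): /s/ is a voiceless obstruent between vowels /u/ and /i/, so it voices to [z]. /fusittivfuo/ → fuzittivfuo.
Rule 2 (degemination): /tt/ is a geminate; the first /t/ deletes. /fuzittivfuo/ → fuzitivfuo.
Rule 3 (intervocalic voicing): /t/ is a voiceless stop between vowels /i/ and /i/, so it voices to [d]. /fuzitivfuo/ → fuzidivfuo.
Rule 4 (regressive voicing assimilation): /v/ precedes the voiceless obstruent /f/, so it devoices to [f] by assimilation. /fuzidivfuo/ → fuzidiffuo.
Rule 5 (final vowel raising): /o/ is a mid vowel in word-final position, so it raises to [u]. /fuzidiffuo/ → fuzidiffuu.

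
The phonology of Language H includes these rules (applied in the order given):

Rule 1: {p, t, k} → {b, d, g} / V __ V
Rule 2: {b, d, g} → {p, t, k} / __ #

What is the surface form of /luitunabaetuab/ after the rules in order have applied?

luidunabaeduap

Rule 1 (intervocalic voicing): /t/ is a voiceless stop between vowels /i/ and /u/, so it voices to [d]. /t/ is a voiceless stop between vowels /e/ and /u/, so it voices to [d]. /luitunabaetuab/ → luidunabaeduab.
Rule 2 (final devoicing): /b/ is a voiced stop in word-final position, so it devoices to [p]. /luidunabaeduab/ → luidunabaeduap.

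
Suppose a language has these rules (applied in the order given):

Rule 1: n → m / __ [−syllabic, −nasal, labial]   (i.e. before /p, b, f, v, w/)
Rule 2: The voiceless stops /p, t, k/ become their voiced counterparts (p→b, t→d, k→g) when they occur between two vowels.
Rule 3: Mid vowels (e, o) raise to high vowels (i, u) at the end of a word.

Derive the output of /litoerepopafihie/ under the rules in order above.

lidoerebobafihii

Rule 1 (nasal place assimilation): no segment meets the environment; /litoerepopafihie/ is unchanged.
Rule 2 (intervocalic voicing): /t/ is a voiceless stop between vowels /i/ and /o/, so it voices to [d]. /p/ is a voiceless stop between vowels /e/ and /o/, so it voices to [b]. /p/ is a voiceless stop between vowels /o/ and /a/, so it voices to [b]. /litoerepopafihie/ → lidoerebobafihie.
Rule 3 (final vowel raising): /e/ is a mid vowel in word-final position, so it raises to [i]. /lidoerebobafihie/ → lidoerebobafihii.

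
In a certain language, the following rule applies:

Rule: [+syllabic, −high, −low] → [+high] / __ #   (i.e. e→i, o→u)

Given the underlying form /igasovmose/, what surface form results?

/e/ is a mid vowel in word-final position, so it raises to [i].
The other instances of /o/ do not occur in the required environment and remain unchanged.
Surface form: [igasovmosi].

igasovmosi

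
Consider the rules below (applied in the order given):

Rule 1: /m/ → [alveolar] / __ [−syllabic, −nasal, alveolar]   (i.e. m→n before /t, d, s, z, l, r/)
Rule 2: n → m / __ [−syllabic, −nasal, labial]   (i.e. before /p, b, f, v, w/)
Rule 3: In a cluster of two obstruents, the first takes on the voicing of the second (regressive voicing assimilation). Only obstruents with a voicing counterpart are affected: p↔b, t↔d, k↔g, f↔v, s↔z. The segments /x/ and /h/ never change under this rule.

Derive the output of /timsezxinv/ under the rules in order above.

tinsesximv

Rule 1 (nasal place assimilation): /m/ precedes the alveolar consonant /s/, so it assimilates in place to [n]. /timsezxinv/ → tinsezxinv.
Rule 2 (nasal place assimilation): /n/ precedes the labial consonant /v/, so it assimilates in place to [m]. /tinsezxinv/ → tinsezximv.
Rule 3 (regressive voicing assimilation): /z/ precedes the voiceless obstruent /x/, so it devoices to [s] by assimilation. /tinsezximv/ → tinsesximv.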